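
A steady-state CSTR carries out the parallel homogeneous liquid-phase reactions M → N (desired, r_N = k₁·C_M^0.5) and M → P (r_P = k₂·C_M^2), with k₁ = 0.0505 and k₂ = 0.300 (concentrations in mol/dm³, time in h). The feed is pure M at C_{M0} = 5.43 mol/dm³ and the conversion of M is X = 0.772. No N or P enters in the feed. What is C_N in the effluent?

0.456 mol/dm³

Exit C_M = C_{M0}(1−X) = 5.43×0.228 = 1.238 mol/dm³.
A CSTR operates uniformly at the exit composition, giving r_N = 0.05619 and r_P = 0.4598 (each k·C_M^n at C_M = 1.238).
Fraction of consumed M going to N: r_N/(r_N+r_P) = 0.1089.
C_N = 0.1089·C_{M0}·X = 0.1089×5.43×0.772 = 0.456 mol/dm³.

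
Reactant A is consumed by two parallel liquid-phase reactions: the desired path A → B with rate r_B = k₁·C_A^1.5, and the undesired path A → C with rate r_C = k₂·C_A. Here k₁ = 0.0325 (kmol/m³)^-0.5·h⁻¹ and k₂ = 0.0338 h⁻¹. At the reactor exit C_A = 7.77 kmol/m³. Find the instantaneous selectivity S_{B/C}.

2.68

S_{B/C} = r_B/r_C = (k₁·C_A^1.5)/(k₂·C_A) = (k₁/k₂)·C_A^0.5.
= (0.0325×7.770^1.5) / (0.0338×7.770) = 0.7039/0.2626 = 2.68.
Since the desired path is higher order in A, keeping C_A high (PFR or concentrated feed) favours B.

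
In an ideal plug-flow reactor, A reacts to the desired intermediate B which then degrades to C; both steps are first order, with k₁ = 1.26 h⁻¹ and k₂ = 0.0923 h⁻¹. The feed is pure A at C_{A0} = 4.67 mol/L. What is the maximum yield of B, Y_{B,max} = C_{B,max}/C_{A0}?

Evaluating C_B at τ_opt = ln(k₂/k₁)/(k₂−k₁) gives C_{B,max}/C_{A0} = (k₁/k₂)^[k₂/(k₂−k₁)].
= (1.26/0.0923)^(0.0923/(0.0923−1.26)) = (13.65)^(-0.07904) = 0.8133.

0.813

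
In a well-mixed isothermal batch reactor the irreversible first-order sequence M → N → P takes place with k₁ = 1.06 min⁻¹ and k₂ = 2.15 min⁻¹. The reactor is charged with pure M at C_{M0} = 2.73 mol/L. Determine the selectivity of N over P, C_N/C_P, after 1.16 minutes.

0.405

Solving the coupled first-order balances gives C_N(t) = [k₁/(k₂−k₁)]·C_{M0}·(e^(−k₁t) − e^(−k₂t)).
e^(−k₁t) = e^(−1.06×1.16) = e^(−1.230) = 0.2924; e^(−k₂t) = e^(−2.494) = 0.08258.
C_N = 1.06×2.73/(2.15−1.06) × (0.2924−0.08258) = 2.655×0.2098 = 0.5571 mol/L.
C_M = C_{M0}e^(−k₁t) = 0.7983 mol/L, so C_P = C_{M0}−C_M−C_N = 1.375 mol/L; C_N/C_P = 0.405.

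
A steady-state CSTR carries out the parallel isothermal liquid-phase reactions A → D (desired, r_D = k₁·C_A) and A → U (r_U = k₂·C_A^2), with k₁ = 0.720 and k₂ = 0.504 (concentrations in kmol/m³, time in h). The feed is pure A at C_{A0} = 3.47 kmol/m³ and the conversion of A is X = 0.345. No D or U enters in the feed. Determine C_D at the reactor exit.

0.462 kmol/m³

Exit C_A = C_{A0}(1−X) = 3.47×0.655 = 2.273 kmol/m³.
A CSTR operates uniformly at the exit composition, giving r_D = 1.636 and r_U = 2.604 (each k·C_A^n at C_A = 2.273).
Fraction of consumed A going to D: r_D/(r_D+r_U) = 0.3860.
C_D = 0.3860·C_{A0}·X = 0.3860×3.47×0.345 = 0.462 kmol/m³.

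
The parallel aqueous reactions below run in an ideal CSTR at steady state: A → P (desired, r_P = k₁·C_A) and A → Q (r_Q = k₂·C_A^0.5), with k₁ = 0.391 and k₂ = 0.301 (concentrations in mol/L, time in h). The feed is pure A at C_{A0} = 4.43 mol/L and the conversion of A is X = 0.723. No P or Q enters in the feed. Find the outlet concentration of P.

1.89 mol/L

Exit C_A = C_{A0}(1−X) = 4.43×0.277 = 1.227 mol/L.
A CSTR operates uniformly at the exit composition, giving r_P = 0.4798 and r_Q = 0.3334 (each k·C_A^n at C_A = 1.227).
Fraction of consumed A going to P: r_P/(r_P+r_Q) = 0.5900.
C_P = 0.5900·C_{A0}·X = 0.5900×4.43×0.723 = 1.89 mol/L.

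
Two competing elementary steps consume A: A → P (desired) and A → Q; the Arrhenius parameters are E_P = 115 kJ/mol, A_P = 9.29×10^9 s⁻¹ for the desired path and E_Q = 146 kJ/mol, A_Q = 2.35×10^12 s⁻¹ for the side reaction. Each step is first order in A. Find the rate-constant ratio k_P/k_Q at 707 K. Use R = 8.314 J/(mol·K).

0.772

k_P/k_Q = (A_P/A_Q)·exp[−(E_P−E_Q)/(RT)] = (A_P/A_Q)·exp[(E_Q−E_P)/(RT)].
(E_Q−E_P)/(RT) = (146−115)×10³/(8.314×707) = 31000/5878 = 5.274.
k_P/k_Q = (9.29×10^9/2.35×10^12)·exp(5.274) = 0.003953 × 195.2 = 0.772.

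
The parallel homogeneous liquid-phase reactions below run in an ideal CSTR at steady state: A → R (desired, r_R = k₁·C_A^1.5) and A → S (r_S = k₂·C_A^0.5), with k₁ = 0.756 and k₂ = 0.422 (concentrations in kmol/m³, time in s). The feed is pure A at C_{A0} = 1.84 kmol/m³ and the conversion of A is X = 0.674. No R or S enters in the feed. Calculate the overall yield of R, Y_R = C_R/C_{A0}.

0.349

Exit C_A = C_{A0}(1−X) = 1.84×0.326 = 0.5998 kmol/m³.
Rates in a CSTR are evaluated at the outlet concentration: r_R = 0.756×0.5998^1.5 = 0.3512, r_S = 0.422×0.5998^0.5 = 0.3268.
Fraction of consumed A going to R: r_R/(r_R+r_S) = 0.5180.
C_R = 0.5180·C_{A0}·X = 0.5180×1.84×0.674 = 0.642 kmol/m³; Y_R = C_R/C_{A0} = 0.349.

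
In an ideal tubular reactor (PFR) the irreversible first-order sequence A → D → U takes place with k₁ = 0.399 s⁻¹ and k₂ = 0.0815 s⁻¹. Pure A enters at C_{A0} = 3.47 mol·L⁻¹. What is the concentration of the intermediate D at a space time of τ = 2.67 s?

The intermediate concentration in a first-order A→B→C sequence is C_D = k₁C_{A0}(e^(−k₁τ) − e^(−k₂τ))/(k₂−k₁).
e^(−k₁τ) = e^(−0.399×2.67) = e^(−1.065) = 0.3446; e^(−k₂τ) = e^(−0.2176) = 0.8044.
C_D = 0.399×3.47/(0.0815−0.399) × (0.3446−0.8044) = (-4.361)×(-0.4598) = 2.005 mol·L⁻¹.

2.01 mol·L⁻¹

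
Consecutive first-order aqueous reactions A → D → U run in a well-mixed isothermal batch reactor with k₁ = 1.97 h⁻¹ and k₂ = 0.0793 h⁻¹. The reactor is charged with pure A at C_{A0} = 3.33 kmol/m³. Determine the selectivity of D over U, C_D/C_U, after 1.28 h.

13.8

The intermediate concentration in a first-order A→B→C sequence is C_D = k₁C_{A0}(e^(−k₁t) − e^(−k₂t))/(k₂−k₁).
e^(−k₁t) = e^(−1.97×1.28) = e^(−2.522) = 0.08033; e^(−k₂t) = e^(−0.1015) = 0.9035.
C_D = 1.97×3.33/(0.0793−1.97) × (0.08033−0.9035) = (-3.470)×(-0.8231) = 2.856 kmol/m³.
C_A = C_{A0}e^(−k₁t) = 0.2675 kmol/m³, so C_U = C_{A0}−C_A−C_D = 0.2065 kmol/m³; C_D/C_U = 13.8.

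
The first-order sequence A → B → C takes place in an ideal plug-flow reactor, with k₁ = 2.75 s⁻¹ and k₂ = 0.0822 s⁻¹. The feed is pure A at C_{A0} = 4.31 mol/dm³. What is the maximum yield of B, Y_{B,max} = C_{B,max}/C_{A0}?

0.897

At the optimum, C_{B,max}/C_{A0} = (k₁/k₂)^[k₂/(k₂−k₁)].
= (2.75/0.0822)^(0.0822/(0.0822−2.75)) = (33.45)^(-0.03081) = 0.8975.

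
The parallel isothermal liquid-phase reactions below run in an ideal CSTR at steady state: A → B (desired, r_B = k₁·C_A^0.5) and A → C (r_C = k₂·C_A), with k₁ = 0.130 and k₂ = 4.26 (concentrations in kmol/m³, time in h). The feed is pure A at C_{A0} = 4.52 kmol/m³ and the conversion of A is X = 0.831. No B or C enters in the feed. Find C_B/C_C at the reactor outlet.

0.0349

Exit C_A = C_{A0}(1−X) = 4.52×0.169 = 0.7639 kmol/m³.
In a CSTR the entire volume is at exit conditions, so r_B = 0.130×0.7639^0.5 = 0.1136 and r_C = 4.26×0.7639 = 3.254.
Overall selectivity = C_B/C_C = r_Bτ/(r_Cτ) = r_B/r_C = 0.0349.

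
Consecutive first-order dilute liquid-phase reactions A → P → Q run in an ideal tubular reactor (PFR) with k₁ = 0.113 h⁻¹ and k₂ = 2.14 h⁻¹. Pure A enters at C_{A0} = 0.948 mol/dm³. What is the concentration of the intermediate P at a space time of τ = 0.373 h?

For first-order series with pure A initially, C_P(τ) = k₁C_{A0}/(k₂−k₁)·(e^(−k₁τ) − e^(−k₂τ)).
e^(−k₁τ) = e^(−0.113×0.373) = e^(−0.04215) = 0.9587; e^(−k₂τ) = e^(−0.7982) = 0.4501.
C_P = 0.113×0.948/(2.14−0.113) × (0.9587−0.4501) = 0.05285×0.5086 = 0.02688 mol/dm³.

0.0269 mol/dm³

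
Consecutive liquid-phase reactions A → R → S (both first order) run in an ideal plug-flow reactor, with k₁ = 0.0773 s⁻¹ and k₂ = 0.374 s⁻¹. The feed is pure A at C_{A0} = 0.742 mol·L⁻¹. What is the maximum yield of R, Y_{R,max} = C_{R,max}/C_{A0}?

Evaluating C_R at τ_opt = ln(k₂/k₁)/(k₂−k₁) gives C_{R,max}/C_{A0} = (k₁/k₂)^[k₂/(k₂−k₁)].
= (0.0773/0.374)^(0.374/(0.374−0.0773)) = (0.2067)^(1.261) = 0.1371.

0.137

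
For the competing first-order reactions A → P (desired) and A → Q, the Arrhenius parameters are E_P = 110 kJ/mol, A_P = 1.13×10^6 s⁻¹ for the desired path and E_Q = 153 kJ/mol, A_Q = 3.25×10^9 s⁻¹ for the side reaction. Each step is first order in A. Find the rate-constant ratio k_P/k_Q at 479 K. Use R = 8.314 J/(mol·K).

With equal orders, S_{P/Q} = k_P/k_Q = (A_P/A_Q)·exp[(E_Q−E_P)/(RT)].
(E_Q−E_P)/(RT) = (153−110)×10³/(8.314×479) = 43000/3982 = 10.80.
k_P/k_Q = (1.13×10^6/3.25×10^9)·exp(10.80) = 3.477×10^-4 × 48898 = 17.0.
Since E_P < E_Q, lowering the temperature improves selectivity toward P.

17.0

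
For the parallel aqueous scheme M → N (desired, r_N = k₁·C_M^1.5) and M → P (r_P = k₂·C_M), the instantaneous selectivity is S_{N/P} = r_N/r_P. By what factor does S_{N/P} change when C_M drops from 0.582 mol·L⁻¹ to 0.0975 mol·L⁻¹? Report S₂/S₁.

S_{N/P} = (k₁/k₂)·C_M^0.5, so S₂/S₁ = (C_{M,2}/C_{M,1})^0.5.
= (0.0975/0.582)^0.5 = (0.1675)^0.5 = 0.409.
Selectivity toward N falls as C_M falls — high-concentration operation is favoured.

0.409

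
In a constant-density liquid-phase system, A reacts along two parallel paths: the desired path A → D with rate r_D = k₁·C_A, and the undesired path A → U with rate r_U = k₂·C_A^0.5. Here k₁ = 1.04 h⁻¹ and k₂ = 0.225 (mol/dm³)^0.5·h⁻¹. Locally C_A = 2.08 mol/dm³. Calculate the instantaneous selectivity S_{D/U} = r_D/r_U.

6.67

S_{D/U} = r_D/r_U = (k₁·C_A)/(k₂·C_A^0.5) = (k₁/k₂)·C_A^0.5.
= (1.04×2.080) / (0.225×2.080^0.5) = 2.163/0.3245 = 6.67.
Since the desired path is higher order in A, keeping C_A high (PFR or concentrated feed) favours D.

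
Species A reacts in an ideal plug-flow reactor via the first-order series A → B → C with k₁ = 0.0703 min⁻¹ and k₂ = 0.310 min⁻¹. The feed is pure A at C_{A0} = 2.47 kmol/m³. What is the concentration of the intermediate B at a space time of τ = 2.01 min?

0.240 kmol/m³

For first-order series with pure A initially, C_B(τ) = k₁C_{A0}/(k₂−k₁)·(e^(−k₁τ) − e^(−k₂τ)).
e^(−k₁τ) = e^(−0.0703×2.01) = e^(−0.1413) = 0.8682; e^(−k₂τ) = e^(−0.6231) = 0.5363.
C_B = 0.0703×2.47/(0.310−0.0703) × (0.8682−0.5363) = 0.7244×0.3319 = 0.2405 kmol/m³.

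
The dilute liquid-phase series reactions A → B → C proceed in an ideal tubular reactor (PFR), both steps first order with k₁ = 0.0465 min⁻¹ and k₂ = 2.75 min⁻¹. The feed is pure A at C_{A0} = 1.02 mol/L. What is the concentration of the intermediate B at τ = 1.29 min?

0.0160 mol/L

Solving the coupled first-order balances gives C_B(τ) = [k₁/(k₂−k₁)]·C_{A0}·(e^(−k₁τ) − e^(−k₂τ)).
e^(−k₁τ) = e^(−0.0465×1.29) = e^(−0.05999) = 0.9418; e^(−k₂τ) = e^(−3.548) = 0.02880.
C_B = 0.0465×1.02/(2.75−0.0465) × (0.9418−0.02880) = 0.01754×0.9130 = 0.01602 mol/L.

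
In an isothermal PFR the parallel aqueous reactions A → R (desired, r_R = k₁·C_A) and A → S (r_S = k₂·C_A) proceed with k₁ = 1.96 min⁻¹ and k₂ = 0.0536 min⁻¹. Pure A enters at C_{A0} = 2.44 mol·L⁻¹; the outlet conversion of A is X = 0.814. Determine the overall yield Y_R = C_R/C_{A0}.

0.792

C_A = C_{A0}(1−X) = 0.4538 mol·L⁻¹.
Both paths are first order in A, so the instantaneous fraction to R is constant: dC_R/d(−C_A) = k₁/(k₁+k₂) = 0.9734.
C_R = 0.9734·(C_{A0}−C_A) = 0.9734×1.986 = 1.93 mol·L⁻¹.
Y_R = C_R/C_{A0} = 1.933/2.44 = 0.792.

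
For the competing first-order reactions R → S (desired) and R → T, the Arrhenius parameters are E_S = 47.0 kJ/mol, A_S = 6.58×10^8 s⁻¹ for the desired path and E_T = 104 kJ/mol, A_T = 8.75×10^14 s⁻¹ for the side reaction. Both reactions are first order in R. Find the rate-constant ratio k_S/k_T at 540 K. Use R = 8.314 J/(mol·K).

0.246

With equal orders, S_{S/T} = k_S/k_T = (A_S/A_T)·exp[(E_T−E_S)/(RT)].
(E_T−E_S)/(RT) = (104−47.0)×10³/(8.314×540) = 57000/4490 = 12.70.
k_S/k_T = (6.58×10^8/8.75×10^14)·exp(12.70) = 7.520×10^-7 × 3.265×10^5 = 0.246.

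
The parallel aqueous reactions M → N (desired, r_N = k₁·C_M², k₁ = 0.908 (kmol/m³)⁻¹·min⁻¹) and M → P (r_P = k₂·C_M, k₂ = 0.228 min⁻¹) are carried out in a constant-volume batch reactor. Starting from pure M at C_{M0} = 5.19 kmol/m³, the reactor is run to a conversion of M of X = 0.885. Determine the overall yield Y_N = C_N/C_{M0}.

C_M = C_{M0}(1−X) = 0.5968 kmol/m³.
Along a PFR/batch, dC_P/dC_M = −r_P/(r_N+r_P) = −k₂/(k₂+k₁·C_M).
Integrating from C_{M0} to C_M: C_P = (0.228/0.908)·ln[(0.228+0.908·5.19)/(0.228+0.908·0.597)] = 0.2511·ln(4.941/0.7699) = 0.4668 kmol/m³.
Then C_N = (C_{M0}−C_M) − C_P = 4.593 − 0.4668 = 4.126 kmol/m³.
Y_N = C_N/C_{M0} = 4.126/5.19 = 0.795.

0.795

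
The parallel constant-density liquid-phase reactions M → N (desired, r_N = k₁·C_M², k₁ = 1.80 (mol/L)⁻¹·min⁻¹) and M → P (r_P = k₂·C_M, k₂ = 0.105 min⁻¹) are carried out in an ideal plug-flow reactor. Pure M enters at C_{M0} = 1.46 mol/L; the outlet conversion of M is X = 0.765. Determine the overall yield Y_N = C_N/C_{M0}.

C_M = C_{M0}(1−X) = 0.3431 mol/L.
Along a PFR/batch, dC_P/dC_M = −r_P/(r_N+r_P) = −k₂/(k₂+k₁·C_M).
Integrating from C_{M0} to C_M: C_P = (0.105/1.80)·ln[(0.105+1.80·1.46)/(0.105+1.80·0.343)] = 0.05833·ln(2.733/0.7226) = 0.07760 mol/L.
Then C_N = (C_{M0}−C_M) − C_P = 1.117 − 0.07760 = 1.039 mol/L.
Y_N = C_N/C_{M0} = 1.039/1.46 = 0.712.

0.712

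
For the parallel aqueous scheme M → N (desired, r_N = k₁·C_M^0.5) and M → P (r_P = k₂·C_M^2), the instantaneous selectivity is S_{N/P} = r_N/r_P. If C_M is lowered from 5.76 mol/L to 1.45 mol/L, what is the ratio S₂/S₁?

S_{N/P} = (k₁/k₂)·C_M^-1.5, so S₂/S₁ = (C_{M,2}/C_{M,1})^-1.5.
= (1.45/5.76)^(-1.5) = (0.2517)^(-1.5) = 7.92.

7.92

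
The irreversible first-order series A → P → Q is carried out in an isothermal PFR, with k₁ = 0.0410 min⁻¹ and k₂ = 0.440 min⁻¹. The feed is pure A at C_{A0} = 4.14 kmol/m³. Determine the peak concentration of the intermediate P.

Evaluating C_P at τ_opt = ln(k₂/k₁)/(k₂−k₁) gives C_{P,max}/C_{A0} = (k₁/k₂)^[k₂/(k₂−k₁)].
= (0.0410/0.440)^(0.440/(0.440−0.0410)) = (0.09318)^(1.103) = 0.07302.
C_{P,max} = 0.07302×4.14 = 0.302 kmol/m³.

0.302 kmol/m³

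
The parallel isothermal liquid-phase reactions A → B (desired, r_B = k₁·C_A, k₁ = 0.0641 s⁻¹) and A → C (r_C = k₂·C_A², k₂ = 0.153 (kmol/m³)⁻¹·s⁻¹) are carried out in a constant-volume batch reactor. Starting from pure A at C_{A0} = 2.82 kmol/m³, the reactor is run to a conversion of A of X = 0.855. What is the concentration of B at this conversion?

0.572 kmol/m³

C_A = C_{A0}(1−X) = 0.4089 kmol/m³.
Along a PFR/batch, dC_B/dC_A = −r_B/(r_B+r_C) = −k₁/(k₁+k₂·C_A).
Integrating from C_{A0} to C_A: C_B = (0.0641/0.153)·ln[(0.0641+0.153·2.82)/(0.0641+0.153·0.409)] = 0.4190·ln(0.4956/0.1267) = 0.5715 kmol/m³.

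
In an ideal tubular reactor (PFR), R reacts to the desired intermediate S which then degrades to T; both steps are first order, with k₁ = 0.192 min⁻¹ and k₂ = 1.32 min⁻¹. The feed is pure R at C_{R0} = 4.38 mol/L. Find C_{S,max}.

0.459 mol/L

Evaluating C_S at τ_opt = ln(k₂/k₁)/(k₂−k₁) gives C_{S,max}/C_{R0} = (k₁/k₂)^[k₂/(k₂−k₁)].
= (0.192/1.32)^(1.32/(1.32−0.192)) = (0.1455)^(1.170) = 0.1048.
C_{S,max} = 0.1048×4.38 = 0.459 mol/L.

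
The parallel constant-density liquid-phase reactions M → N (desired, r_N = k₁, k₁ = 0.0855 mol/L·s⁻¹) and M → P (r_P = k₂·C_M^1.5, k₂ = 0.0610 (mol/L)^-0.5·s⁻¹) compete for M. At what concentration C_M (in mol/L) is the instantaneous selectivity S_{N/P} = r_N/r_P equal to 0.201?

S_{N/P} = (k₁/k₂)·C_M^-1.5 ⇒ C_M = (S·k₂/k₁)^(1/(-1.5)).
= (0.201×0.0610/0.0855)^(-0.6667) = (0.1434)^(-0.6667) = 3.65 mol/L.

3.65 mol/L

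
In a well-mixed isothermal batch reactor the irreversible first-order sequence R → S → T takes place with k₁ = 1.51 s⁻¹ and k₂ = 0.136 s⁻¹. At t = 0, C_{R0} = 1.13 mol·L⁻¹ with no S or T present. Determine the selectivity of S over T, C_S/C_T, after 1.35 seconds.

7.85

Solving the coupled first-order balances gives C_S(t) = [k₁/(k₂−k₁)]·C_{R0}·(e^(−k₁t) − e^(−k₂t)).
e^(−k₁t) = e^(−1.51×1.35) = e^(−2.038) = 0.1302; e^(−k₂t) = e^(−0.1836) = 0.8323.
C_S = 1.51×1.13/(0.136−1.51) × (0.1302−0.8323) = (-1.242)×(-0.7020) = 0.8718 mol·L⁻¹.
C_R = C_{R0}e^(−k₁t) = 0.1472 mol·L⁻¹, so C_T = C_{R0}−C_R−C_S = 0.1110 mol·L⁻¹; C_S/C_T = 7.85.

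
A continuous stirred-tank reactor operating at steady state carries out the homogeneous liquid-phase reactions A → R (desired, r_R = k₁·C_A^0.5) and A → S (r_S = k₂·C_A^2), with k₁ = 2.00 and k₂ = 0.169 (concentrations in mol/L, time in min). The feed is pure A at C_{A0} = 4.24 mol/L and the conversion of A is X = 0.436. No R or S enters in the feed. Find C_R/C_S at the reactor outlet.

3.20

Exit C_A = C_{A0}(1−X) = 4.24×0.564 = 2.391 mol/L.
A CSTR operates uniformly at the exit composition, giving r_R = 3.093 and r_S = 0.9664 (each k·C_A^n at C_A = 2.391).
Overall selectivity = C_R/C_S = r_Rτ/(r_Sτ) = r_R/r_S = 3.20.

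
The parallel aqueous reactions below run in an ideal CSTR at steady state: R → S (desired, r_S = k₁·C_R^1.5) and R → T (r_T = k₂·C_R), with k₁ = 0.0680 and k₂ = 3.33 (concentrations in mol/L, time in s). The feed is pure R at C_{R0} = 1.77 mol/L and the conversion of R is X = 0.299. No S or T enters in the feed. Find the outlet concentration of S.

Exit C_R = C_{R0}(1−X) = 1.77×0.701 = 1.241 mol/L.
Rates in a CSTR are evaluated at the outlet concentration: r_S = 0.0680×1.241^1.5 = 0.09398, r_T = 3.33×1.241 = 4.132.
Fraction of consumed R going to S: r_S/(r_S+r_T) = 0.02224.
C_S = 0.02224·C_{R0}·X = 0.02224×1.77×0.299 = 0.0118 mol/L.

0.0118 mol/L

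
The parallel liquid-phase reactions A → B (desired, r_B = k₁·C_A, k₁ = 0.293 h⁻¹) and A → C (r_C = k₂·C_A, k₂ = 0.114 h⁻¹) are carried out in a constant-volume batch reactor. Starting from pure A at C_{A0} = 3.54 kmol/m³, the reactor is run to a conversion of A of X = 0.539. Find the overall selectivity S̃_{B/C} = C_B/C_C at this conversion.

2.57

C_A = C_{A0}(1−X) = 1.632 kmol/m³.
Both paths are first order in A, so the instantaneous fraction to B is constant: dC_B/d(−C_A) = k₁/(k₁+k₂) = 0.7199.
C_B = 0.7199·(C_{A0}−C_A) = 0.7199×1.908 = 1.37 kmol/m³.
C_C = (C_{A0}−C_A)−C_B = 0.5344 kmol/m³; S̃_{B/C} = 1.374/0.5344 = 2.57.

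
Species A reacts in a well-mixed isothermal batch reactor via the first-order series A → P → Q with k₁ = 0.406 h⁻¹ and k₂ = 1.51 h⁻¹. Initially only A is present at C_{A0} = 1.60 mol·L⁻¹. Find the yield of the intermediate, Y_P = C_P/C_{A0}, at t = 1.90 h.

The intermediate concentration in a first-order A→B→C sequence is C_P = k₁C_{A0}(e^(−k₁t) − e^(−k₂t))/(k₂−k₁).
e^(−k₁t) = e^(−0.406×1.90) = e^(−0.7714) = 0.4624; e^(−k₂t) = e^(−2.869) = 0.05676.
C_P = 0.406×1.60/(1.51−0.406) × (0.4624−0.05676) = 0.5884×0.4056 = 0.2387 mol·L⁻¹.
Y_P = C_P/C_{A0} = 0.2387/1.60 = 0.149.

0.149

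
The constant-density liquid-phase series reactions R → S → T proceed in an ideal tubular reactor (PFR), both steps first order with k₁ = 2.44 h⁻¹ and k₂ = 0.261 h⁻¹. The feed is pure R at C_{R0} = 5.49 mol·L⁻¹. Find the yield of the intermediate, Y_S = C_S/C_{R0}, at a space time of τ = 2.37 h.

Solving the coupled first-order balances gives C_S(τ) = [k₁/(k₂−k₁)]·C_{R0}·(e^(−k₁τ) − e^(−k₂τ)).
e^(−k₁τ) = e^(−2.44×2.37) = e^(−5.783) = 0.003080; e^(−k₂τ) = e^(−0.6186) = 0.5387.
C_S = 2.44×5.49/(0.261−2.44) × (0.003080−0.5387) = (-6.148)×(-0.5356) = 3.293 mol·L⁻¹.
Y_S = C_S/C_{R0} = 3.293/5.49 = 0.600.

0.600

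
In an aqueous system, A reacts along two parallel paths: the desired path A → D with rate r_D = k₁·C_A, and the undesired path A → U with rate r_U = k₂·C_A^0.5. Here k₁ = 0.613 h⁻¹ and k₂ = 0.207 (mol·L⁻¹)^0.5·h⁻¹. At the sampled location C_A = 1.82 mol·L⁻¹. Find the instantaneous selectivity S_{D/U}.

S_{D/U} = r_D/r_U = (k₁·C_A)/(k₂·C_A^0.5) = (k₁/k₂)·C_A^0.5.
= (0.613×1.820) / (0.207×1.820^0.5) = 1.116/0.2793 = 4.00.

4.00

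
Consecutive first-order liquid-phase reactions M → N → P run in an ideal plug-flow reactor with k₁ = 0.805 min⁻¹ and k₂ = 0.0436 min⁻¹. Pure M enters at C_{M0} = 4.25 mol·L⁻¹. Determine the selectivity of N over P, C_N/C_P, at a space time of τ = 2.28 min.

15.2

For first-order series with pure M initially, C_N(τ) = k₁C_{M0}/(k₂−k₁)·(e^(−k₁τ) − e^(−k₂τ)).
e^(−k₁τ) = e^(−0.805×2.28) = e^(−1.835) = 0.1595; e^(−k₂τ) = e^(−0.09941) = 0.9054.
C_N = 0.805×4.25/(0.0436−0.805) × (0.1595−0.9054) = (-4.493)×(-0.7458) = 3.351 mol·L⁻¹.
C_M = C_{M0}e^(−k₁τ) = 0.6781 mol·L⁻¹, so C_P = C_{M0}−C_M−C_N = 0.2207 mol·L⁻¹; C_N/C_P = 15.2.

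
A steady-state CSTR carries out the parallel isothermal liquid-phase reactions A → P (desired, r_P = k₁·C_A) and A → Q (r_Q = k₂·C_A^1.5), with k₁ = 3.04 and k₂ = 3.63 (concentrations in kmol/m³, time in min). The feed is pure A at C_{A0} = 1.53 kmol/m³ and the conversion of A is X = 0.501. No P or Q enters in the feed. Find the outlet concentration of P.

0.375 kmol/m³

Exit C_A = C_{A0}(1−X) = 1.53×0.499 = 0.7635 kmol/m³.
In a CSTR the entire volume is at exit conditions, so r_P = 3.04×0.7635 = 2.321 and r_Q = 3.63×0.7635^1.5 = 2.422.
Fraction of consumed A going to P: r_P/(r_P+r_Q) = 0.4894.
C_P = 0.4894·C_{A0}·X = 0.4894×1.53×0.501 = 0.375 kmol/m³.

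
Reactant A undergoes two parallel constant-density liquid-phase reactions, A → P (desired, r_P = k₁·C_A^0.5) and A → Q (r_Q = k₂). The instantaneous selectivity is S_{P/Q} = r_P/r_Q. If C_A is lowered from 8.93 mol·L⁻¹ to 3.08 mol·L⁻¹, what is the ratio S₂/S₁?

S_{P/Q} = (k₁/k₂)·C_A^0.5, so S₂/S₁ = (C_{A,2}/C_{A,1})^0.5.
= (3.08/8.93)^0.5 = (0.3449)^0.5 = 0.587.
Selectivity toward P falls as C_A falls — high-concentration operation is favoured.

0.587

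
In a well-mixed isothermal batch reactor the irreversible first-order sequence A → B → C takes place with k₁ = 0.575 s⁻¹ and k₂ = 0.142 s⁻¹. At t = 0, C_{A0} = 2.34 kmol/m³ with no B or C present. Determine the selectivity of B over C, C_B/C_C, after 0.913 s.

13.8

The intermediate concentration in a first-order A→B→C sequence is C_B = k₁C_{A0}(e^(−k₁t) − e^(−k₂t))/(k₂−k₁).
e^(−k₁t) = e^(−0.575×0.913) = e^(−0.5250) = 0.5916; e^(−k₂t) = e^(−0.1296) = 0.8784.
C_B = 0.575×2.34/(0.142−0.575) × (0.5916−0.8784) = (-3.107)×(-0.2868) = 0.8913 kmol/m³.
C_A = C_{A0}e^(−k₁t) = 1.384 kmol/m³, so C_C = C_{A0}−C_A−C_B = 0.06441 kmol/m³; C_B/C_C = 13.8.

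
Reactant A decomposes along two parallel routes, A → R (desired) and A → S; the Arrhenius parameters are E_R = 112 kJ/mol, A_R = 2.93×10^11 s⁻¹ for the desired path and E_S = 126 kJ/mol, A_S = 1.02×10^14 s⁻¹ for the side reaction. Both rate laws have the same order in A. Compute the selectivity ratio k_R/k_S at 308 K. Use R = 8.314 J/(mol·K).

0.680

Since both paths have the same order in A, the concentration cancels and S_{R/S} = k_R/k_S = (A_R/A_S)·exp[(E_S−E_R)/(RT)].
(E_S−E_R)/(RT) = (126−112)×10³/(8.314×308) = 14000/2561 = 5.467.
k_R/k_S = (2.93×10^11/1.02×10^14)·exp(5.467) = 0.002873 × 236.8 = 0.680.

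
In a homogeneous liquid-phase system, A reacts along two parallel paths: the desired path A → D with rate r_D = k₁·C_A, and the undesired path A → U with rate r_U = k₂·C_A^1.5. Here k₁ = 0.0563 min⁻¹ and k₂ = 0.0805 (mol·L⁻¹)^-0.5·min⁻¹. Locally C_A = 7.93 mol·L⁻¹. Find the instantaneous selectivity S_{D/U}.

S_{D/U} = r_D/r_U = (k₁·C_A)/(k₂·C_A^1.5) = (k₁/k₂)·C_A^-0.5.
= (0.0563×7.930) / (0.0805×7.930^1.5) = 0.4465/1.798 = 0.248.

0.248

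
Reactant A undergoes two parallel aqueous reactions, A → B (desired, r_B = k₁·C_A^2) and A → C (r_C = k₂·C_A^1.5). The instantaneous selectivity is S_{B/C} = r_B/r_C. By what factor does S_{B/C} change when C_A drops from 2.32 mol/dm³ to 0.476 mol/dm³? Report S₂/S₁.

0.453

S_{B/C} = (k₁/k₂)·C_A^0.5, so S₂/S₁ = (C_{A,2}/C_{A,1})^0.5.
= (0.476/2.32)^0.5 = (0.2052)^0.5 = 0.453.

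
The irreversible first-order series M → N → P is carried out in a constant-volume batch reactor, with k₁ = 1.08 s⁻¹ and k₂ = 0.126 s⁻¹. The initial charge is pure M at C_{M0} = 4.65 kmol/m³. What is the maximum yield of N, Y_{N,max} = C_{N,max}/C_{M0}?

0.753

For a first-order series the maximum intermediate yield is C_{N,max}/C_{M0} = (k₁/k₂)^[k₂/(k₂−k₁)].
= (1.08/0.126)^(0.126/(0.126−1.08)) = (8.571)^(-0.1321) = 0.7530.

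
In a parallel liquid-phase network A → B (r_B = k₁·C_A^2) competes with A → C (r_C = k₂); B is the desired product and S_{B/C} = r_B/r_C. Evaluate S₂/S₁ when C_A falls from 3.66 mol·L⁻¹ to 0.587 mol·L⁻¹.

S_{B/C} = (k₁/k₂)·C_A^2, so S₂/S₁ = (C_{A,2}/C_{A,1})^2.
= (0.587/3.66)^2 = (0.1604)^2 = 0.0257.

0.0257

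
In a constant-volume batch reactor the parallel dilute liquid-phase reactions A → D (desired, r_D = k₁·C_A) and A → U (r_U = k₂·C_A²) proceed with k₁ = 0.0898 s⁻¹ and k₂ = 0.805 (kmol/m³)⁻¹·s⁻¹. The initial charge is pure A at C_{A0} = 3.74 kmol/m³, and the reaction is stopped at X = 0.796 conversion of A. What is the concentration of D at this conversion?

0.165 kmol/m³

C_A = C_{A0}(1−X) = 0.7630 kmol/m³.
Along a PFR/batch, dC_D/dC_A = −r_D/(r_D+r_U) = −k₁/(k₁+k₂·C_A).
Integrating from C_{A0} to C_A: C_D = (0.0898/0.805)·ln[(0.0898+0.805·3.74)/(0.0898+0.805·0.763)] = 0.1116·ln(3.101/0.7040) = 0.1654 kmol/m³.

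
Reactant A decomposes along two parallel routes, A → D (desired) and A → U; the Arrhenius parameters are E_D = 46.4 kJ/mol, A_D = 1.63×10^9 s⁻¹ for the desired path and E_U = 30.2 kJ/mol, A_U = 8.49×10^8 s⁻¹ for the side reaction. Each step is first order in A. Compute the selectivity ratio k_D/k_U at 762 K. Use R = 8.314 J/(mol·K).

0.149

Since both paths have the same order in A, the concentration cancels and S_{D/U} = k_D/k_U = (A_D/A_U)·exp[(E_U−E_D)/(RT)].
(E_U−E_D)/(RT) = (30.2−46.4)×10³/(8.314×762) = -16200/6335 = -2.557.
k_D/k_U = (1.63×10^9/8.49×10^8)·exp(-2.557) = 1.920 × 0.07753 = 0.149.
Since E_D > E_U, raising the temperature improves selectivity toward D.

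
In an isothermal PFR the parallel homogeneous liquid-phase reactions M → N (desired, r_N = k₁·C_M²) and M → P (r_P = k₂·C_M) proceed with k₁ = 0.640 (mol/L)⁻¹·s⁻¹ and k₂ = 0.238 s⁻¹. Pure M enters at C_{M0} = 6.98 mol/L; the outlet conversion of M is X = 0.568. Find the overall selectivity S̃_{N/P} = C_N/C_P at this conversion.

12.8

C_M = C_{M0}(1−X) = 3.015 mol/L.
Along a PFR/batch, dC_P/dC_M = −r_P/(r_N+r_P) = −k₂/(k₂+k₁·C_M).
Integrating from C_{M0} to C_M: C_P = (0.238/0.640)·ln[(0.238+0.640·6.98)/(0.238+0.640·3.02)] = 0.3719·ln(4.705/2.168) = 0.2882 mol/L.
Then C_N = (C_{M0}−C_M) − C_P = 3.965 − 0.2882 = 3.676 mol/L.
S̃_{N/P} = C_N/C_P = 3.676/0.2882 = 12.8.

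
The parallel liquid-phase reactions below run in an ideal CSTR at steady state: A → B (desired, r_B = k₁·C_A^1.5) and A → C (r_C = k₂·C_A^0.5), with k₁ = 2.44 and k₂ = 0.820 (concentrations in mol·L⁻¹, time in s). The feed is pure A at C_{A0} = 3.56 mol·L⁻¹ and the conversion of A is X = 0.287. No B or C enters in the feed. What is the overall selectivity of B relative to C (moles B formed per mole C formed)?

7.55

Exit C_A = C_{A0}(1−X) = 3.56×0.713 = 2.538 mol·L⁻¹.
In a CSTR the entire volume is at exit conditions, so r_B = 2.44×2.538^1.5 = 9.867 and r_C = 0.820×2.538^0.5 = 1.306.
Overall selectivity = C_B/C_C = r_Bτ/(r_Cτ) = r_B/r_C = 7.55.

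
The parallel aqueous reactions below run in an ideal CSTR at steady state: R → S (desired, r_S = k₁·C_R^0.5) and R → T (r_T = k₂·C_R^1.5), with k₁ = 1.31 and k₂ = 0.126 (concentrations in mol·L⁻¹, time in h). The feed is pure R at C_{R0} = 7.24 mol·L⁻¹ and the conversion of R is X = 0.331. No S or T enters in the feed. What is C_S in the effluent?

Exit C_R = C_{R0}(1−X) = 7.24×0.669 = 4.844 mol·L⁻¹.
In a CSTR the entire volume is at exit conditions, so r_S = 1.31×4.844^0.5 = 2.883 and r_T = 0.126×4.844^1.5 = 1.343.
Fraction of consumed R going to S: r_S/(r_S+r_T) = 0.6822.
C_S = 0.6822·C_{R0}·X = 0.6822×7.24×0.331 = 1.63 mol·L⁻¹.

1.63 mol·L⁻¹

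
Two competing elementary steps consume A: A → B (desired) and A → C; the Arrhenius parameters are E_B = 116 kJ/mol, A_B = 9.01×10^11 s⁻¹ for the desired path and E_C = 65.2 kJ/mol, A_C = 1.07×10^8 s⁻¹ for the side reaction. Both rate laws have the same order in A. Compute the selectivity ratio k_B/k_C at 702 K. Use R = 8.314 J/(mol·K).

1.40

k_B/k_C = (A_B/A_C)·exp[−(E_B−E_C)/(RT)] = (A_B/A_C)·exp[(E_C−E_B)/(RT)].
(E_C−E_B)/(RT) = (65.2−116)×10³/(8.314×702) = -50800/5836 = -8.704.
k_B/k_C = (9.01×10^11/1.07×10^8)·exp(-8.704) = 8421 × 1.659×10^-4 = 1.40.
Since E_B > E_C, raising the temperature improves selectivity toward B.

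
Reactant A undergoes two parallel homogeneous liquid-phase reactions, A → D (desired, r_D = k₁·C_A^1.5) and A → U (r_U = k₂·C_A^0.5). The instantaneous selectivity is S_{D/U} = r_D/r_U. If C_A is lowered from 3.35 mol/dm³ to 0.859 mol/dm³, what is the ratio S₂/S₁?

S_{D/U} = (k₁/k₂)·C_A, so S₂/S₁ = (C_{A,2}/C_{A,1}).
= 0.859/3.35 = 0.256.
Selectivity toward D falls as C_A falls — high-concentration operation is favoured.

0.256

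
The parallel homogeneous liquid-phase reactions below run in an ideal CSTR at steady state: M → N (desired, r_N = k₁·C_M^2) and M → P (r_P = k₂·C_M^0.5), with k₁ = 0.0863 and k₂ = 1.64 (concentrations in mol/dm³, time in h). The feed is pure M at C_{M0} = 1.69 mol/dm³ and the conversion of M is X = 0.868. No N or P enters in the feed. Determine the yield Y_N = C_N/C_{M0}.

Exit C_M = C_{M0}(1−X) = 1.69×0.132 = 0.2231 mol/dm³.
In a CSTR the entire volume is at exit conditions, so r_N = 0.0863×0.2231^2 = 0.004295 and r_P = 1.64×0.2231^0.5 = 0.7746.
Fraction of consumed M going to N: r_N/(r_N+r_P) = 0.005514.
C_N = 0.005514·C_{M0}·X = 0.005514×1.69×0.868 = 0.00809 mol/dm³; Y_N = C_N/C_{M0} = 0.00479.

0.00479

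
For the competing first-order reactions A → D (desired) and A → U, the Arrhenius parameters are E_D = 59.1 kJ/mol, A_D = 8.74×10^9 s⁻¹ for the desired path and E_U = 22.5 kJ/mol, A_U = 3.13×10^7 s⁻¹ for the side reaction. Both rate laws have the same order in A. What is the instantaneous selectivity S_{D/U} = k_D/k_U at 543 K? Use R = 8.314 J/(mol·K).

0.0841

Since both paths have the same order in A, the concentration cancels and S_{D/U} = k_D/k_U = (A_D/A_U)·exp[(E_U−E_D)/(RT)].
(E_U−E_D)/(RT) = (22.5−59.1)×10³/(8.314×543) = -36600/4515 = -8.107.
k_D/k_U = (8.74×10^9/3.13×10^7)·exp(-8.107) = 279.2 × 3.014×10^-4 = 0.0841.
Since E_D > E_U, raising the temperature improves selectivity toward D.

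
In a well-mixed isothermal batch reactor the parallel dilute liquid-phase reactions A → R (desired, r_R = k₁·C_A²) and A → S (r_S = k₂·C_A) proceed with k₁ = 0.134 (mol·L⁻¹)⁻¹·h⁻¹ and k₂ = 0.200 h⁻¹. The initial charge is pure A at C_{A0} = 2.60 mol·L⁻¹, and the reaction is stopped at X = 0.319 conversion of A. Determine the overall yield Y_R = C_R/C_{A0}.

C_A = C_{A0}(1−X) = 1.771 mol·L⁻¹.
Along a PFR/batch, dC_S/dC_A = −r_S/(r_R+r_S) = −k₂/(k₂+k₁·C_A).
Integrating from C_{A0} to C_A: C_S = (0.200/0.134)·ln[(0.200+0.134·2.60)/(0.200+0.134·1.77)] = 1.493·ln(0.5484/0.4373) = 0.3380 mol·L⁻¹.
Then C_R = (C_{A0}−C_A) − C_S = 0.8294 − 0.3380 = 0.4914 mol·L⁻¹.
Y_R = C_R/C_{A0} = 0.4914/2.60 = 0.189.

0.189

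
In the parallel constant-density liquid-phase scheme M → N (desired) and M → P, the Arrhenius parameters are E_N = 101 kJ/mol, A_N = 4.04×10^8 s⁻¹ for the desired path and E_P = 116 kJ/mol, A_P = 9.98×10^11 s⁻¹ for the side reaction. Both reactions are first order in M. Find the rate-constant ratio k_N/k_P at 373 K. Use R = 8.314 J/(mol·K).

k_N/k_P = (A_N/A_P)·exp[−(E_N−E_P)/(RT)] = (A_N/A_P)·exp[(E_P−E_N)/(RT)].
(E_P−E_N)/(RT) = (116−101)×10³/(8.314×373) = 15000/3101 = 4.837.
k_N/k_P = (4.04×10^8/9.98×10^11)·exp(4.837) = 4.048×10^-4 × 126.1 = 0.0510.
Since E_N < E_P, lowering the temperature improves selectivity toward N.

0.0510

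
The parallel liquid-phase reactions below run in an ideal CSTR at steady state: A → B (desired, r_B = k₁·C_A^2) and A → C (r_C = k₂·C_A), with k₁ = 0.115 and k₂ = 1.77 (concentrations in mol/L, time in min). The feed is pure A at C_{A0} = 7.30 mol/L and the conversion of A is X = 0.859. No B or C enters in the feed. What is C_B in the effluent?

0.393 mol/L

Exit C_A = C_{A0}(1−X) = 7.30×0.141 = 1.029 mol/L.
Rates in a CSTR are evaluated at the outlet concentration: r_B = 0.115×1.029^2 = 0.1218, r_C = 1.77×1.029 = 1.822.
Fraction of consumed A going to B: r_B/(r_B+r_C) = 0.06268.
C_B = 0.06268·C_{A0}·X = 0.06268×7.30×0.859 = 0.393 mol/L.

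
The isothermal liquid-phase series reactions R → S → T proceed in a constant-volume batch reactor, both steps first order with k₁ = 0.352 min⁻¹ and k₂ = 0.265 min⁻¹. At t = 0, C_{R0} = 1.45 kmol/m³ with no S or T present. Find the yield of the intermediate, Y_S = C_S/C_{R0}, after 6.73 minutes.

For first-order series with pure R initially, C_S(t) = k₁C_{R0}/(k₂−k₁)·(e^(−k₁t) − e^(−k₂t)).
e^(−k₁t) = e^(−0.352×6.73) = e^(−2.369) = 0.09358; e^(−k₂t) = e^(−1.783) = 0.1681.
C_S = 0.352×1.45/(0.265−0.352) × (0.09358−0.1681) = (-5.867)×(-0.07448) = 0.4369 kmol/m³.
Y_S = C_S/C_{R0} = 0.4369/1.45 = 0.301.

0.301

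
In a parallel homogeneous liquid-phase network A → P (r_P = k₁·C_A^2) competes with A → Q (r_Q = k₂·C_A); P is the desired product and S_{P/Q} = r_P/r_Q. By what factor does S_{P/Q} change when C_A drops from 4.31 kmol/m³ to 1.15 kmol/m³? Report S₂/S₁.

0.267

S_{P/Q} = (k₁/k₂)·C_A, so S₂/S₁ = (C_{A,2}/C_{A,1}).
= 1.15/4.31 = 0.267.
Selectivity toward P falls as C_A falls — high-concentration operation is favoured.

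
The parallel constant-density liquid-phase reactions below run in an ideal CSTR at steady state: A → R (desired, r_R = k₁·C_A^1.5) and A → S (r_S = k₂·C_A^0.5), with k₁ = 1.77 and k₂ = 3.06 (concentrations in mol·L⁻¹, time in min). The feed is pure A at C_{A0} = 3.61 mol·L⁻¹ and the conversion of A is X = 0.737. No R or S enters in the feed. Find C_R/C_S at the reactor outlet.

0.549

Exit C_A = C_{A0}(1−X) = 3.61×0.263 = 0.9494 mol·L⁻¹.
Rates in a CSTR are evaluated at the outlet concentration: r_R = 1.77×0.9494^1.5 = 1.637, r_S = 3.06×0.9494^0.5 = 2.982.
Overall selectivity = C_R/C_S = r_Rτ/(r_Sτ) = r_R/r_S = 0.549.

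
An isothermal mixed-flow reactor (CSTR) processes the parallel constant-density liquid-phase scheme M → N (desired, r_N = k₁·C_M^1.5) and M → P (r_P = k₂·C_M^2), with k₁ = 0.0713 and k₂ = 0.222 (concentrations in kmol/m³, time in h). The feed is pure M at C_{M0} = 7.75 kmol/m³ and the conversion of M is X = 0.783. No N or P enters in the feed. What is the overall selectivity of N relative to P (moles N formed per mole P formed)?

0.248

Exit C_M = C_{M0}(1−X) = 7.75×0.217 = 1.682 kmol/m³.
Rates in a CSTR are evaluated at the outlet concentration: r_N = 0.0713×1.682^1.5 = 0.1555, r_P = 0.222×1.682^2 = 0.6279.
Overall selectivity = C_N/C_P = r_Nτ/(r_Pτ) = r_N/r_P = 0.248.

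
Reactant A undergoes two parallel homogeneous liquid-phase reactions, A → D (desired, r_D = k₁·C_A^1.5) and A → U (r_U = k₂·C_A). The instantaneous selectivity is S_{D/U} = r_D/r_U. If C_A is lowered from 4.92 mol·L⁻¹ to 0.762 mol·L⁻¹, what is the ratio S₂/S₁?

S_{D/U} = (k₁/k₂)·C_A^0.5, so S₂/S₁ = (C_{A,2}/C_{A,1})^0.5.
= (0.762/4.92)^0.5 = (0.1549)^0.5 = 0.394.

0.394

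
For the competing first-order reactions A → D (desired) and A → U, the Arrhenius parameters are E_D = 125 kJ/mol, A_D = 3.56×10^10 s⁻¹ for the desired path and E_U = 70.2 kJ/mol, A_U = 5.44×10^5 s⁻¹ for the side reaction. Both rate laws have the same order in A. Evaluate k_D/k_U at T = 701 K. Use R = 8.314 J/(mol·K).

5.40

k_D/k_U = (A_D/A_U)·exp[−(E_D−E_U)/(RT)] = (A_D/A_U)·exp[(E_U−E_D)/(RT)].
(E_U−E_D)/(RT) = (70.2−125)×10³/(8.314×701) = -54800/5828 = -9.403.
k_D/k_U = (3.56×10^10/5.44×10^5)·exp(-9.403) = 65441 × 8.250×10^-5 = 5.40.
Since E_D > E_U, raising the temperature improves selectivity toward D.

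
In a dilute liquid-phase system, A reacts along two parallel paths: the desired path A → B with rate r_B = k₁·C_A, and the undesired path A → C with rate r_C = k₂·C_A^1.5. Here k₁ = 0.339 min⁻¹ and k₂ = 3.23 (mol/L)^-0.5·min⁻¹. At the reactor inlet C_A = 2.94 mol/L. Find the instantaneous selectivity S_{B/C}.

S_{B/C} = r_B/r_C = (k₁·C_A)/(k₂·C_A^1.5) = (k₁/k₂)·C_A^-0.5.
= (0.339×2.940) / (3.23×2.940^1.5) = 0.9967/16.28 = 0.0612.

0.0612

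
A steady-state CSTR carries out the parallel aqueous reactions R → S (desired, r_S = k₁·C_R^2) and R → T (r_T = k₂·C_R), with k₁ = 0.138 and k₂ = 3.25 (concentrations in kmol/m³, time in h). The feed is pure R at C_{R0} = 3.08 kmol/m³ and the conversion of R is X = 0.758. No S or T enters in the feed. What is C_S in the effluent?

0.0716 kmol/m³

Exit C_R = C_{R0}(1−X) = 3.08×0.242 = 0.7454 kmol/m³.
In a CSTR the entire volume is at exit conditions, so r_S = 0.138×0.7454^2 = 0.07667 and r_T = 3.25×0.7454 = 2.422.
Fraction of consumed R going to S: r_S/(r_S+r_T) = 0.03068.
C_S = 0.03068·C_{R0}·X = 0.03068×3.08×0.758 = 0.0716 kmol/m³.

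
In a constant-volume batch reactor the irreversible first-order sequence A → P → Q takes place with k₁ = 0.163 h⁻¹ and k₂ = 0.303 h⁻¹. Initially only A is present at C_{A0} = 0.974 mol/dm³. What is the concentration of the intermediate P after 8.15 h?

0.204 mol/dm³

The intermediate concentration in a first-order A→B→C sequence is C_P = k₁C_{A0}(e^(−k₁t) − e^(−k₂t))/(k₂−k₁).
e^(−k₁t) = e^(−0.163×8.15) = e^(−1.328) = 0.2649; e^(−k₂t) = e^(−2.469) = 0.08463.
C_P = 0.163×0.974/(0.303−0.163) × (0.2649−0.08463) = 1.134×0.1803 = 0.2044 mol/dm³.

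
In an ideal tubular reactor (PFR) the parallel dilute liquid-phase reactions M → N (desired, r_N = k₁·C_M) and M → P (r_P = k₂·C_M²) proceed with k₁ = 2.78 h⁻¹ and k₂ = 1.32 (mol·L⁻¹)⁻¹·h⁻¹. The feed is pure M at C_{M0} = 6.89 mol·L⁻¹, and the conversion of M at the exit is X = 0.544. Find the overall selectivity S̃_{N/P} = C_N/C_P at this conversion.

C_M = C_{M0}(1−X) = 3.142 mol·L⁻¹.
Along a PFR/batch, dC_N/dC_M = −r_N/(r_N+r_P) = −k₁/(k₁+k₂·C_M).
Integrating from C_{M0} to C_M: C_N = (2.78/1.32)·ln[(2.78+1.32·6.89)/(2.78+1.32·3.14)] = 2.106·ln(11.87/6.927) = 1.135 mol·L⁻¹.
C_P = (C_{M0}−C_M)−C_N = 2.613 mol·L⁻¹; S̃_{N/P} = 1.135/2.613 = 0.434.

0.434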